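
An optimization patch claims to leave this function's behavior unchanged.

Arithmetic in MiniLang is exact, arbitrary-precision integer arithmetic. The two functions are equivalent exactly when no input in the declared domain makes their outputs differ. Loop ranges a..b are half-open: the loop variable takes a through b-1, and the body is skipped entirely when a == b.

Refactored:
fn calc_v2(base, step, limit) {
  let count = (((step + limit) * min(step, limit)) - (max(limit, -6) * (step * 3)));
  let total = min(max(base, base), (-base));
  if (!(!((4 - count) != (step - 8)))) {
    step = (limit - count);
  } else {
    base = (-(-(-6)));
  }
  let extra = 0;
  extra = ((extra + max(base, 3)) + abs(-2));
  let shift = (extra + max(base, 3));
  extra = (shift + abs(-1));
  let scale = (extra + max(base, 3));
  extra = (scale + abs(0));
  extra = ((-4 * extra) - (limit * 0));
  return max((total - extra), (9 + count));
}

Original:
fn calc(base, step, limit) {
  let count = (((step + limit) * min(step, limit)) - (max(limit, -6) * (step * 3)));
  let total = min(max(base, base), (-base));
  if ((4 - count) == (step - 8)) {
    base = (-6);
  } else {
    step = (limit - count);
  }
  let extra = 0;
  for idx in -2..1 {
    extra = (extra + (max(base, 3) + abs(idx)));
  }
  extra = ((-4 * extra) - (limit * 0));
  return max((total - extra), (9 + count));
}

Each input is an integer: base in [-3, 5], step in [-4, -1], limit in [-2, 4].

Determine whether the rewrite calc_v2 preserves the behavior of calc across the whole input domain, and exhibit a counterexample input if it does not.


The two versions differ — the changes include min/max/abs usage differs, and local variable names differ, and arithmetic usage differs, and statement counts differ, and constant usage differs, and loop structure differs, and comparison usage differs, and boolean connective usage differs.
As a probe, take base=5, step=-1, limit=1: calc runs count := 3 | total := -5 | ((4 - count) == (step - 8)): false | step := -2 | extra := 0 | iter idx=-2: | extra := 7 | iter idx=-1: | extra := 13 | iter idx=0: | extra := 18 | extra := -72 | result 67; calc_v2 runs count := 3 | total := -5 | (!(!((4 - count) != (step - 8)))): true | step := -2 | extra := 0 | extra := 7 | shift := 12 | extra := 13 | scale := 18 | extra := 18 | extra := -72 | result 67; both end at 67.
Across all 252 domain points the two functions coincide.
verdict: equivalent


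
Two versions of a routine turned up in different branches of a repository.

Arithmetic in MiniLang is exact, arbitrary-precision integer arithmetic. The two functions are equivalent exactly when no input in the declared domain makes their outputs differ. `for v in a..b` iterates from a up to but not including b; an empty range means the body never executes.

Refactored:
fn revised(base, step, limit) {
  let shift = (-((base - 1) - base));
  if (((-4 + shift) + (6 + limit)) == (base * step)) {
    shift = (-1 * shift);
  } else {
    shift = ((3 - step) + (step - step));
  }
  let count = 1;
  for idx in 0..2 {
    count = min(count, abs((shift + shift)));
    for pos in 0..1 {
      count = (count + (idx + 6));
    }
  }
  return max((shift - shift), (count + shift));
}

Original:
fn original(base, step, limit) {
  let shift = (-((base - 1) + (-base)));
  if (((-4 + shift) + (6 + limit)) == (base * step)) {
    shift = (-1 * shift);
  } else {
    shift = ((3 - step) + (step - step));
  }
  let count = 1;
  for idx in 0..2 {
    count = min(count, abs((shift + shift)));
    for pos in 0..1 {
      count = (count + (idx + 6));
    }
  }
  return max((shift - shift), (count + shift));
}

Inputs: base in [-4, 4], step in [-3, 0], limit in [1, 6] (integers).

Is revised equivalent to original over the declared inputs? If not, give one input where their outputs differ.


Differences: arithmetic usage differs — yet all 216 inputs agree.
verdict: equivalent


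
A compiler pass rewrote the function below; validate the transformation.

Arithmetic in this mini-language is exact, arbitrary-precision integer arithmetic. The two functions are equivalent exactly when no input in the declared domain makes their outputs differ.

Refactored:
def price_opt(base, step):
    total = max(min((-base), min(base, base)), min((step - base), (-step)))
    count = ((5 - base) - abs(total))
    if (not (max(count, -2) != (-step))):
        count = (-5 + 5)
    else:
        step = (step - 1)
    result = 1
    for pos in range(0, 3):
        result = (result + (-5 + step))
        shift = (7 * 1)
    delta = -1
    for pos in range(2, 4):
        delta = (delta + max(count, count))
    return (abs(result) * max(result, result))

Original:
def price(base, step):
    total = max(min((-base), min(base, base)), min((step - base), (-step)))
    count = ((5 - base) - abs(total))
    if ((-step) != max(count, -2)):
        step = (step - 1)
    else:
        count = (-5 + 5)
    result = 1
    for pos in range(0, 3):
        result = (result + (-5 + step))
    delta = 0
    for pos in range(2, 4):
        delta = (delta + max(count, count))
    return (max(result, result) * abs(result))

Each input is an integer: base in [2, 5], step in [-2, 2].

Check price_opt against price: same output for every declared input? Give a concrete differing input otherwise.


Equivalent. The edit looks behavioral (`0` became `-1`), but over these ranges it never changes the outcome.
Across all 20 domain points the two functions coincide.
Spot check at base=5, step=-2 — price: total = -5; count = -5; ((-step) != max(count, -2)) -> true; step = -3; result = 1; [pos=0]; result = -7; [pos=1]; result = -15; [pos=2]; result = -23; delta = 0; [pos=2]; delta = -5; [pos=3]; delta = -10; return -529. price_opt: total = -5; count = -5; (not (max(count, -2) != (-step))) -> false; step = -3; result = 1; [pos=0]; result = -7; shift = 7; [pos=1]; result = -15; shift = 7; [pos=2]; result = -23; shift = 7; delta = -1; [pos=2]; delta = -6; [pos=3]; delta = -11; return -529. Both give -529.
verdict: equivalent


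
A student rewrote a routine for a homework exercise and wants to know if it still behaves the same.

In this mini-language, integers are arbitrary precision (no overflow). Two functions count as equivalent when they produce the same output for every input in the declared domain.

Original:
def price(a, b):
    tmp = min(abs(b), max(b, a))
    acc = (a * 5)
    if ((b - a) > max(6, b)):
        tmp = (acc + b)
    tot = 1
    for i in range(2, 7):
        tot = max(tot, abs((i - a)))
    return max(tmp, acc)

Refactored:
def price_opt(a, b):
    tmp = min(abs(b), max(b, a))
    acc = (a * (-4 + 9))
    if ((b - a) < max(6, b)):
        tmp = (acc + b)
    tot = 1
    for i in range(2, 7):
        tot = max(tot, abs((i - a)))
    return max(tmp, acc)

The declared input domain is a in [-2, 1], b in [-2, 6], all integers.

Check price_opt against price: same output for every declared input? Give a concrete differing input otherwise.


Input a=-2, b=-2: -2 from price versus -10 from price_opt.
verdict: not equivalent; witness: a=-2, b=-2


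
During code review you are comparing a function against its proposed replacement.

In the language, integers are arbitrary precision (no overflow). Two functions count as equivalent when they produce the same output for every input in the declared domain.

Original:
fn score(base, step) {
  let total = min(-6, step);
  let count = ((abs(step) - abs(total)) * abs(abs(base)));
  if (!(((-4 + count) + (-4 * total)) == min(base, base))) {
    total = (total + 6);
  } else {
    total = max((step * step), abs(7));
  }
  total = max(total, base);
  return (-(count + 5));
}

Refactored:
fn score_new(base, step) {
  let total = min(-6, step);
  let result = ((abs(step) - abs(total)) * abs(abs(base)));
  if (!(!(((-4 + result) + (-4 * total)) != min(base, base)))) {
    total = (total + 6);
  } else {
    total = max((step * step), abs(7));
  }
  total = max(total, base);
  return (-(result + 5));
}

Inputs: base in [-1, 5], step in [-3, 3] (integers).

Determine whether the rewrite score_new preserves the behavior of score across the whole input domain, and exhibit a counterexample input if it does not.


Comparing the listings, the differences include: comparison usage differs; boolean connective usage differs; local variable names differ.
One worked example (base=2, step=-2) — score: total becomes -6; next count becomes -8; next (!(((-4 + count) + (-4 * total)) == min(base, base))) evaluates to true; next total becomes 0; next total becomes 2; next final value 3; score_new: total becomes -6; next result becomes -8; next (!(!(((-4 + result) + (-4 * total)) != min(base, base)))) evaluates to true; next total becomes 0; next total becomes 2; next final value 3; agreement on 3.
Every one of the 49 inputs gives matching results.
verdict: equivalent


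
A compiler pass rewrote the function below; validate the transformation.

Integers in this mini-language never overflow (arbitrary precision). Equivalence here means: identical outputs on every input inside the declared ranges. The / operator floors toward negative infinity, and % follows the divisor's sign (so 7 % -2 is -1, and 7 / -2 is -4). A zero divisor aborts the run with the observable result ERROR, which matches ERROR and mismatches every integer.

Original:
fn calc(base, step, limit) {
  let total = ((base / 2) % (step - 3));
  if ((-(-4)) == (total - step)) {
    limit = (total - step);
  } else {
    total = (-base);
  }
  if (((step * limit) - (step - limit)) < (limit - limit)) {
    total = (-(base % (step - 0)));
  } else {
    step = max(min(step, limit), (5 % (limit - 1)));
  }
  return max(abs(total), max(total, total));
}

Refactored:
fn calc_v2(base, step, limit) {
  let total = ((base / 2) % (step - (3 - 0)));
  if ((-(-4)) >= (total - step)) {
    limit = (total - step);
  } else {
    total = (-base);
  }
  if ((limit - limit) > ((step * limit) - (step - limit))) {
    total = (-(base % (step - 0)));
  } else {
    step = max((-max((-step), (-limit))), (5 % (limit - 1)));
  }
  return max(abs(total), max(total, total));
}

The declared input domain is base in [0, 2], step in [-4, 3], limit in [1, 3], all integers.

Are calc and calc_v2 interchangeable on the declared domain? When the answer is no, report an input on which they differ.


Not equivalent: base=0, step=-3, limit=1 separates them (ERROR vs 0).
calc: total := 0 | ((-(-4)) == (total - step)): false | total := 0 | (((step * limit) - (step - limit)) < (limit - limit)): false | divide-by-zero, output ERROR
calc_v2: total := 0 | ((-(-4)) >= (total - step)): true | limit := 3 | ((limit - limit) > ((step * limit) - (step - limit))): true | total := 0 | result 0
verdict: not equivalent; witness: base=0, step=-3, limit=1


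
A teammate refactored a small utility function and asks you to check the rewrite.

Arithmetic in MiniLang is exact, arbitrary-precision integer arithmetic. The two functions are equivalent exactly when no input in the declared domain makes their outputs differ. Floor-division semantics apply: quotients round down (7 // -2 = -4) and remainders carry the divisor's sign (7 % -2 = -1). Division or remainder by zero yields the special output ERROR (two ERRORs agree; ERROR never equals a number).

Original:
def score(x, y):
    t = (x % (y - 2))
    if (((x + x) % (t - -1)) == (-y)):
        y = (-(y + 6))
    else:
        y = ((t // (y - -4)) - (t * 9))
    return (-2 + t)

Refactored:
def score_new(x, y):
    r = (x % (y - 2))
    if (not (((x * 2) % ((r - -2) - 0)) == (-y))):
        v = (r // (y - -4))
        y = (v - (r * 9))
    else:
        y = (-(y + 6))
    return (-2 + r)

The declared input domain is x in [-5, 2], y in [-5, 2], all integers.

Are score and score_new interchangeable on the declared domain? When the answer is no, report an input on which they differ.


Take x=-5, y=-2.
score: t=-1, then a zero divisor aborts: ERROR
score_new: r=-1, then (not (((x * 2) % ((r - -2) - 0)) == (-y))) is true, then v=-1, then y=8, then returns -3
ERROR against -3: the behavior changed.
verdict: not equivalent; witness: x=-5, y=-2


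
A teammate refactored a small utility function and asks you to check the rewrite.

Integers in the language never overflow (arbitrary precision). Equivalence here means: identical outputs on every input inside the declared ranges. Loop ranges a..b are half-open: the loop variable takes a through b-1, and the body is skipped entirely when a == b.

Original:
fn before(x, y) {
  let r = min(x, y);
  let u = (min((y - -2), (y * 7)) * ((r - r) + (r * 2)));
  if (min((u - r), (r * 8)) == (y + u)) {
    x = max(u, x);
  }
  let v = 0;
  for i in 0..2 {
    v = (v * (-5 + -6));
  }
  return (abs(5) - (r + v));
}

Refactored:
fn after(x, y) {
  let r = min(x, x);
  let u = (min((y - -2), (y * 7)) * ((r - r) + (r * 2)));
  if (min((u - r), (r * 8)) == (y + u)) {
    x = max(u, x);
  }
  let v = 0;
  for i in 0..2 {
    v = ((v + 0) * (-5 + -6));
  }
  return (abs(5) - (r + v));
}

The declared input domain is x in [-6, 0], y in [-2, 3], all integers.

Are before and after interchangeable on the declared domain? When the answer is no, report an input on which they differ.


Try x=-1, y=-2.
before: r becomes -2; next u becomes 56; next (min((u - r), (r * 8)) == (y + u)) evaluates to false; next v becomes 0; next at i=0:; next v becomes 0; next at i=1:; next v becomes 0; next final value 7
after: r becomes -1; next u becomes 28; next (min((u - r), (r * 8)) == (y + u)) evaluates to false; next v becomes 0; next at i=0:; next v becomes 0; next at i=1:; next v becomes 0; next final value 6
7 != 6, so the rewrite changes behavior.
verdict: not equivalent; witness: x=-1, y=-2


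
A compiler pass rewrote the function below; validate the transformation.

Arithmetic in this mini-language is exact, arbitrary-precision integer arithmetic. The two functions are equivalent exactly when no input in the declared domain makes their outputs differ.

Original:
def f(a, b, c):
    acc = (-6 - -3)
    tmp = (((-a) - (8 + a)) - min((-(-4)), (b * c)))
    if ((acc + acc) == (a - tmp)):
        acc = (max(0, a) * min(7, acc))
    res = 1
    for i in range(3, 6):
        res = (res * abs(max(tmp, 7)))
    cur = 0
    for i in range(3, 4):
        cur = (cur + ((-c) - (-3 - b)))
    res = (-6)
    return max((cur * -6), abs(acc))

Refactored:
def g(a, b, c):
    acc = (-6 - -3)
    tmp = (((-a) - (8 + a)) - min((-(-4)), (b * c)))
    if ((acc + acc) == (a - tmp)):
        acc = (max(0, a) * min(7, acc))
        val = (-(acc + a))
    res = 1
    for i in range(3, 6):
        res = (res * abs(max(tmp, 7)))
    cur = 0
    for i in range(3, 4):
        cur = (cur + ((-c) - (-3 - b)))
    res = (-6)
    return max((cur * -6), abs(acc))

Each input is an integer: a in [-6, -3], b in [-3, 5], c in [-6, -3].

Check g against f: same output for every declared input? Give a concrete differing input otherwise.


The two versions differ — the changes include local variable names differ; and arithmetic usage differs; and statement counts differ.
Tracing a=-6, b=-3, c=-3: f: acc = -3; tmp = 0; ((acc + acc) == (a - tmp)) -> true; acc = 0; res = 1; [i=3]; res = 7; [i=4]; res = 49; [i=5]; res = 343; cur = 0; [i=3]; cur = 3; res = -6; return 0 | g: acc = -3; tmp = 0; ((acc + acc) == (a - tmp)) -> true; acc = 0; val = 6; res = 1; [i=3]; res = 7; [i=4]; res = 49; [i=5]; res = 343; cur = 0; [i=3]; cur = 3; res = -6; return 0 — matching result 0.
Sweeping the whole domain (144 inputs) finds no disagreement.
verdict: equivalent


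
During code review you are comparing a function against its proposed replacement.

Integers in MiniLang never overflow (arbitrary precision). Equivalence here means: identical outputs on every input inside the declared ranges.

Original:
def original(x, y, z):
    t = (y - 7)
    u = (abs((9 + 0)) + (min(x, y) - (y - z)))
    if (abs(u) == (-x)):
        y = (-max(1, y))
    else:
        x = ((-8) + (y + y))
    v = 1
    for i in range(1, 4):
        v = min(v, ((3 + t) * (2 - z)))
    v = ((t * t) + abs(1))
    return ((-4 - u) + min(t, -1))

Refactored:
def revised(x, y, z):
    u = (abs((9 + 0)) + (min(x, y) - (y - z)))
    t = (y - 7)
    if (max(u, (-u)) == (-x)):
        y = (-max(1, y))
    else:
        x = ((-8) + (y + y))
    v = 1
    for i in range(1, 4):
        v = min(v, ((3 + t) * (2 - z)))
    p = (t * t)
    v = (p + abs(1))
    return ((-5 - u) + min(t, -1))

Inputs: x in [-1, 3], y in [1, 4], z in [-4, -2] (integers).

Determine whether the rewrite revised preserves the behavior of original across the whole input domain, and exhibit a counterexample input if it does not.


There is a counterexample at x=-1, y=1, z=-4: -13 on one side, -14 on the other.
original: t = -6; u = 3; (abs(u) == (-x)) -> false; x = -6; v = 1; [i=1]; v = -18; [i=2]; v = -18; [i=3]; v = -18; v = 37; return -13
revised: u = 3; t = -6; (max(u, (-u)) == (-x)) -> false; x = -6; v = 1; [i=1]; v = -18; [i=2]; v = -18; [i=3]; v = -18; p = 36; v = 37; return -14
verdict: not equivalent; witness: x=-1, y=1, z=-4


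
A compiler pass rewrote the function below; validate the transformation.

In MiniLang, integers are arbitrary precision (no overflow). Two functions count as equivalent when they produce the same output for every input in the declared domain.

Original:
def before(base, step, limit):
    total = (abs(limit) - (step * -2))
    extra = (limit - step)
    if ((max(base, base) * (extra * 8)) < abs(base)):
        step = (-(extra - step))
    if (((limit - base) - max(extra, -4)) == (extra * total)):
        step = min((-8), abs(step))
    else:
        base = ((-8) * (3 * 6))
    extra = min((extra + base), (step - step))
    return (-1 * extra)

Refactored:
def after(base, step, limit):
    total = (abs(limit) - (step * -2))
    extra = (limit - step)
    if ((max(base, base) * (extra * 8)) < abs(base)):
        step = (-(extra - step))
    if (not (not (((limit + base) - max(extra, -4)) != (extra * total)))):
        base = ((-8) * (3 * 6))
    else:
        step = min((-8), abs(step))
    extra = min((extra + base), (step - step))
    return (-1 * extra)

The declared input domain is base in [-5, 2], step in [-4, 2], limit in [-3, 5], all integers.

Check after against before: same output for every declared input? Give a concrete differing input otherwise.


On input base=-5, step=-3, limit=5, before returns 136 while after returns 0.
verdict: not equivalent; witness: base=-5, step=-3, limit=5


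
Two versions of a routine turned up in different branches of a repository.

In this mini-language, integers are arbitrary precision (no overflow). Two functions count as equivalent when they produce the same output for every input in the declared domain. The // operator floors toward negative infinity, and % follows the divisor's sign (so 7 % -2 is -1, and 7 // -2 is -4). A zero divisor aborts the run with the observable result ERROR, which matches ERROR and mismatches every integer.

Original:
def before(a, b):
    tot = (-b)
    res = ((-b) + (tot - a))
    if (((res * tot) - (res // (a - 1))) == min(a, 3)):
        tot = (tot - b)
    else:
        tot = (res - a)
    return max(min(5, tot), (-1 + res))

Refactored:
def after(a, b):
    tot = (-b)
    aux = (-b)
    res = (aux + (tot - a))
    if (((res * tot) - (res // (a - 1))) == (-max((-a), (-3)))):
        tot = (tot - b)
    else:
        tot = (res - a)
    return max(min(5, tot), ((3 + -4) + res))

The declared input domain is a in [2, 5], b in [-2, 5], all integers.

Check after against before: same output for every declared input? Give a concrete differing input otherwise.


Side by side, the visible changes include: arithmetic usage differs; also statement counts differ; also local variable names differ; also constant usage differs; also min/max/abs usage differs.
Tracing a=4, b=4: before: tot = -4; res = -12; (((res * tot) - (res // (a - 1))) == min(a, 3)) -> false; tot = -16; return -13 | after: tot = -4; aux = -4; res = -12; (((res * tot) - (res // (a - 1))) == (-max((-a), (-3)))) -> false; tot = -16; return -13 — matching result -13.
Across all 32 domain points the two functions coincide.
verdict: equivalent


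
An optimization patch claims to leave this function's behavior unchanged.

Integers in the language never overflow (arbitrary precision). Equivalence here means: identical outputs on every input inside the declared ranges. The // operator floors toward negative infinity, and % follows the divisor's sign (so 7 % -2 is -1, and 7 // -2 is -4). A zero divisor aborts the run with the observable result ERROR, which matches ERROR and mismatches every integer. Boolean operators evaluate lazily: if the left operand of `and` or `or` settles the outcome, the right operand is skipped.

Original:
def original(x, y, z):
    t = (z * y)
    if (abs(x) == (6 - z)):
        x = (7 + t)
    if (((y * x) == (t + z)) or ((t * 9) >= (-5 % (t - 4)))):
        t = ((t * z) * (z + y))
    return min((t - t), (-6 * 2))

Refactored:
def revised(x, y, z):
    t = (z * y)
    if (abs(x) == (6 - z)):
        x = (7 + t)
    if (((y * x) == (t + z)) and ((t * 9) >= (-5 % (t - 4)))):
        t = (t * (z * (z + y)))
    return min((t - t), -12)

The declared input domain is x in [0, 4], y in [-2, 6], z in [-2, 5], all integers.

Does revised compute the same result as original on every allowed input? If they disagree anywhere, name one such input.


The rewrite breaks on x=0, y=-2, z=-2, where the results are ERROR and -12.
original: t = 4; (abs(x) == (6 - z)) -> false; division by zero -> ERROR
revised: t = 4; (abs(x) == (6 - z)) -> false; (((y * x) == (t + z)) and ((t * 9) >= (-5 % (t - 4)))) -> false; return -12
verdict: not equivalent; witness: x=0, y=-2, z=-2


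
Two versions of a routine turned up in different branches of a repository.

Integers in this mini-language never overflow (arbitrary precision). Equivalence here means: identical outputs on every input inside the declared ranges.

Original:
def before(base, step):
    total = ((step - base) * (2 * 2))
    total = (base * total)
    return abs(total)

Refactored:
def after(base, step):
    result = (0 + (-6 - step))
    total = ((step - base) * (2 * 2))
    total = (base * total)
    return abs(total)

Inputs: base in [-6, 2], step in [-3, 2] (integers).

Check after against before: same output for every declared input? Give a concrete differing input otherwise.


Side by side, the visible changes include: constant usage differs, statement counts differ, local variable names differ, arithmetic usage differs.
As a probe, take base=-1, step=-1: before runs total becomes 0; next total becomes 0; next final value 0; after runs result becomes -5; next total becomes 0; next total becomes 0; next final value 0; both end at 0.
An exhaustive pass over the 54 declared inputs shows identical outputs.
verdict: equivalent


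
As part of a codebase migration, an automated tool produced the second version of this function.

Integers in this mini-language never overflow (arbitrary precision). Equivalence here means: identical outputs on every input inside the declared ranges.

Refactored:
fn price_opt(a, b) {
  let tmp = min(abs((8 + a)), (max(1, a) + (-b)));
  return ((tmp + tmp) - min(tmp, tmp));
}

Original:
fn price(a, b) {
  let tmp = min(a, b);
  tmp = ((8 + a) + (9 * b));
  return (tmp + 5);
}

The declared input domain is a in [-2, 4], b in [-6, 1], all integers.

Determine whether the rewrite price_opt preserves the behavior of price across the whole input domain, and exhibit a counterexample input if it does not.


Try a=-2, b=-6.
price: tmp=-6, then tmp=-48, then returns -43
price_opt: tmp=6, then returns 6
-43 and 6 differ, so these are not the same function on this domain.
verdict: not equivalent; witness: a=-2, b=-6


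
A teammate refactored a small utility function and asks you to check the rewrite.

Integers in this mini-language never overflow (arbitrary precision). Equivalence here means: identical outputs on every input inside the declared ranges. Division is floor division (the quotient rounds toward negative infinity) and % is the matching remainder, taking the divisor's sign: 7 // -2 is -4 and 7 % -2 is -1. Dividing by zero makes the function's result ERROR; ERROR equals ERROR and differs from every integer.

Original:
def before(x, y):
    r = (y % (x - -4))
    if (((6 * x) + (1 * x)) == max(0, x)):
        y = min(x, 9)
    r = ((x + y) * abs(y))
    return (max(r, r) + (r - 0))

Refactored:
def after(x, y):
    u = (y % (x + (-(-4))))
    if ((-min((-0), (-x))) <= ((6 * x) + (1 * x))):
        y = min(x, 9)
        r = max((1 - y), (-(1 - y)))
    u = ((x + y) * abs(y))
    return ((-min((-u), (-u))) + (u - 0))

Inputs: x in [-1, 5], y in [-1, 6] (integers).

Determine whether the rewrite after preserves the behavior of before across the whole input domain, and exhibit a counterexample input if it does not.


Consider the input x=1, y=-1.
before: r = 4; (((6 * x) + (1 * x)) == max(0, x)) -> false; r = 0; return 0
after: u = 4; ((-min((-0), (-x))) <= ((6 * x) + (1 * x))) -> true; y = 1; r = 0; u = 2; return 4
0 != 4, so the rewrite changes behavior.
verdict: not equivalent; witness: x=1, y=-1


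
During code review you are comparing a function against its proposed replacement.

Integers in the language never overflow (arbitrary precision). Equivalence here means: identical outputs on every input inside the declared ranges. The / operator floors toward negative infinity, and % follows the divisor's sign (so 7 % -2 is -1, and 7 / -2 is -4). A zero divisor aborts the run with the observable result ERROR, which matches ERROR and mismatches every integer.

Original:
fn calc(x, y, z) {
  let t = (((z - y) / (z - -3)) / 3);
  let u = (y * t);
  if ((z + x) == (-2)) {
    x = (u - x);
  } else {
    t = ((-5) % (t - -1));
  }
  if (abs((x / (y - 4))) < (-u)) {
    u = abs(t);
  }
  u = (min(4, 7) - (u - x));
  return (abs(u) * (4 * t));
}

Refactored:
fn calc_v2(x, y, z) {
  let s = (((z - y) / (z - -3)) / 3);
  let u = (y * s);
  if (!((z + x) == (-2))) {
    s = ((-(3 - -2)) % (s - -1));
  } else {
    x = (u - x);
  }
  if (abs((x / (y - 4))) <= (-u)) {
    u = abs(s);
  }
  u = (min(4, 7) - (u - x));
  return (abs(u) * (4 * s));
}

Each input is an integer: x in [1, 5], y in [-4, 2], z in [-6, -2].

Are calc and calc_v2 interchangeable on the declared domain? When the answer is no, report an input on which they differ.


Run the pair on x=1, y=-1, z=-4.
calc: t=1, then u=-1, then ((z + x) == (-2)) is false, then t=1, then (abs((x / (y - 4))) < (-u)) is false, then u=6, then returns 24
calc_v2: s=1, then u=-1, then (!((z + x) == (-2))) is true, then s=1, then (abs((x / (y - 4))) <= (-u)) is true, then u=1, then u=4, then returns 16
24 != 16, so the rewrite changes behavior.
verdict: not equivalent; witness: x=1, y=-1, z=-4


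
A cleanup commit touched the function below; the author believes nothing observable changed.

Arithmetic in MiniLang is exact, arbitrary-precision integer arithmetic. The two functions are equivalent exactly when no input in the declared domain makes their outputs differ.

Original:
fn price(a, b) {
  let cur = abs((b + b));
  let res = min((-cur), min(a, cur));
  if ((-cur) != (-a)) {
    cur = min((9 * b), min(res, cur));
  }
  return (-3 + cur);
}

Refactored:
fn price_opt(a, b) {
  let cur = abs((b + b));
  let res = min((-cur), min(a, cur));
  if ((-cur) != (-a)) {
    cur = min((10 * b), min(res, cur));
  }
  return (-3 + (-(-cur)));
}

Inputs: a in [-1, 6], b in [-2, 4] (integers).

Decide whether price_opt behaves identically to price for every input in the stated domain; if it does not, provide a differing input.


Run the pair on a=-1, b=-2.
price: cur=4, then res=-4, then ((-cur) != (-a)) is true, then cur=-18, then returns -21
price_opt: cur=4, then res=-4, then ((-cur) != (-a)) is true, then cur=-20, then returns -23
-21 != -23, so the rewrite changes behavior.
verdict: not equivalent; witness: a=-1, b=-2


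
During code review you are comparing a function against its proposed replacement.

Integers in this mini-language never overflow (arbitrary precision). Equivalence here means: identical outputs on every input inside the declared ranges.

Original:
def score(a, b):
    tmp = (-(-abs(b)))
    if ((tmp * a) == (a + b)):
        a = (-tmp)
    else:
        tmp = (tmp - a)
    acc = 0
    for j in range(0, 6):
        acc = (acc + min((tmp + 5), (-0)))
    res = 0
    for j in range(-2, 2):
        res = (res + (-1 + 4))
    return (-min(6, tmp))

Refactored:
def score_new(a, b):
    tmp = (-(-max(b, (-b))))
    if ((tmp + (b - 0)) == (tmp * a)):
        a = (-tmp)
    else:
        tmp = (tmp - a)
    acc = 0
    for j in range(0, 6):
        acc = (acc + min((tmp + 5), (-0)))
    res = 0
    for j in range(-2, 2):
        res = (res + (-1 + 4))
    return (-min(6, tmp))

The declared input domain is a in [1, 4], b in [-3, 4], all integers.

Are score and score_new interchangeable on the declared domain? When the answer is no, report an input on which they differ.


There is a counterexample at a=1, b=0: 1 on one side, 0 on the other.
score: tmp becomes 0; next ((tmp * a) == (a + b)) evaluates to false; next tmp becomes -1; next acc becomes 0; next at j=0:; next acc becomes 0; next at j=1:; next acc becomes 0; next at j=2:; next acc becomes 0; next at j=3:; next acc becomes 0; next at j=4:; next acc becomes 0; next at j=5:; next acc becomes 0; next res becomes 0; next at j=-2:; next res becomes 3; next at j=-1:; next res becomes 6; next at j=0:; next res becomes 9; next at j=1:; next res becomes 12; next final value 1
score_new: tmp becomes 0; next ((tmp + (b - 0)) == (tmp * a)) evaluates to true; next a becomes 0; next acc becomes 0; next at j=0:; next acc becomes 0; next at j=1:; next acc becomes 0; next at j=2:; next acc becomes 0; next at j=3:; next acc becomes 0; next at j=4:; next acc becomes 0; next at j=5:; next acc becomes 0; next res becomes 0; next at j=-2:; next res becomes 3; next at j=-1:; next res becomes 6; next at j=0:; next res becomes 9; next at j=1:; next res becomes 12; next final value 0
verdict: not equivalent; witness: a=1, b=0


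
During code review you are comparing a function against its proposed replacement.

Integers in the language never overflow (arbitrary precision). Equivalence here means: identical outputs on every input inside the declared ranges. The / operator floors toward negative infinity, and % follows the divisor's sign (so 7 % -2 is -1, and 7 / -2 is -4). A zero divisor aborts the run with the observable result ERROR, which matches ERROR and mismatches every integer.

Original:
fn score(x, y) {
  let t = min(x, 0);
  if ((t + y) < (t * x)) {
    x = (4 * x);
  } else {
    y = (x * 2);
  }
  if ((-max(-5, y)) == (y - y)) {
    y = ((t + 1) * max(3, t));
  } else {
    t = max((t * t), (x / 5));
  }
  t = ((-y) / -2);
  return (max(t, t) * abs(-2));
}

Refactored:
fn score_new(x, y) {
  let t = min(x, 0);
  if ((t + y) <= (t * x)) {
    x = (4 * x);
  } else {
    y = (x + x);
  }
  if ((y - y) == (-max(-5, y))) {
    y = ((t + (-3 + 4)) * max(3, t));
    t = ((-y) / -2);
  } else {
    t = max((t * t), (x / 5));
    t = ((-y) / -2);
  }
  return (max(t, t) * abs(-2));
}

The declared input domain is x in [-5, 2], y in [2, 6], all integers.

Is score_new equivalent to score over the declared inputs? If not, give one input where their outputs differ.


Run the pair on x=-2, y=6.
score: t=-2, then ((t + y) < (t * x)) is false, then y=-4, then ((-max(-5, y)) == (y - y)) is false, then t=4, then t=-2, then returns -4
score_new: t=-2, then ((t + y) <= (t * x)) is true, then x=-8, then ((y - y) == (-max(-5, y))) is false, then t=4, then t=3, then returns 6
-4 != 6, so the rewrite changes behavior.
verdict: not equivalent; witness: x=-2, y=6


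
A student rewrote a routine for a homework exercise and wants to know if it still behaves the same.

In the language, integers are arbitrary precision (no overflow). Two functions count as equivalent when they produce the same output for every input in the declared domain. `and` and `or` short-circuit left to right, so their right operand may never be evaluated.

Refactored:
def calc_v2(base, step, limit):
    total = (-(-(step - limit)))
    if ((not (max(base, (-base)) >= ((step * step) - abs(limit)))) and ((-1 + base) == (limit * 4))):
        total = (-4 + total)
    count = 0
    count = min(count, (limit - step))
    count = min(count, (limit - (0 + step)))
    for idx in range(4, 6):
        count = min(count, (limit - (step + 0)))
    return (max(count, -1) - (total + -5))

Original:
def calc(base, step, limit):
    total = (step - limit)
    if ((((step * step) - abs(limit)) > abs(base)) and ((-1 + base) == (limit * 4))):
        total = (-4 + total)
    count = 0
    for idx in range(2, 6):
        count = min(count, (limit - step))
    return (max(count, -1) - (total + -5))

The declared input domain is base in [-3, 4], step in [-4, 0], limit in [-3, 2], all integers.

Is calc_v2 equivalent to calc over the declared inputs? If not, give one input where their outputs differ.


Equivalent — the differences include min/max/abs usage differs; boolean connective usage differs; constant usage differs; statement counts differ; comparison usage differs; arithmetic usage differs; loop structure differs, yet no declared input distinguishes the two.
Spot check at base=3, step=0, limit=-2 — calc: total=2, then ((((step * step) - abs(limit)) > abs(base)) and ((-1 + base) == (limit * 4))) is false, then count=0, then (idx=2), then count=-2, then (idx=3), then count=-2, then (idx=4), then count=-2, then (idx=5), then count=-2, then returns 2. calc_v2: total=2, then ((not (max(base, (-base)) >= ((step * step) - abs(limit)))) and ((-1 + base) == (limit * 4))) is false, then count=0, then count=-2, then count=-2, then (idx=4), then count=-2, then (idx=5), then count=-2, then returns 2. Both give 2.
Every one of the 240 inputs gives matching results.
verdict: equivalent


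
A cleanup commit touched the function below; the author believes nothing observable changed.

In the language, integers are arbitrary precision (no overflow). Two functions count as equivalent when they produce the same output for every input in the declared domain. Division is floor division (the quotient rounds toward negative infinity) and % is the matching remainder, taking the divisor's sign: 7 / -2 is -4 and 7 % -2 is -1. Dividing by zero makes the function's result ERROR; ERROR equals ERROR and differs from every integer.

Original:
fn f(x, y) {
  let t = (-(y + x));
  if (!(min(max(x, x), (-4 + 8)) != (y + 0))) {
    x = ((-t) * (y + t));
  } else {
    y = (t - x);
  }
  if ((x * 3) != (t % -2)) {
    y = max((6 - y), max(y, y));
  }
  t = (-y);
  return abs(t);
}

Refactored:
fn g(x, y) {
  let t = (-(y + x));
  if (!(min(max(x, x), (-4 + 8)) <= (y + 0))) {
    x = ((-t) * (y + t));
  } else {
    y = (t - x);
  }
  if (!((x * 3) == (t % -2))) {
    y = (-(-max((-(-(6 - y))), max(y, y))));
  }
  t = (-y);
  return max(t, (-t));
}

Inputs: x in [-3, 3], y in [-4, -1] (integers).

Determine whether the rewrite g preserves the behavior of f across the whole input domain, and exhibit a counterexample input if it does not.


These are not equivalent — on x=-2, y=-4 the outputs split (8 vs 10).
f: t = 6; (!(min(max(x, x), (-4 + 8)) != (y + 0))) -> false; y = 8; ((x * 3) != (t % -2)) -> true; y = 8; t = -8; return 8
g: t = 6; (!(min(max(x, x), (-4 + 8)) <= (y + 0))) -> true; x = -12; (!((x * 3) == (t % -2))) -> true; y = 10; t = -10; return 10
verdict: not equivalent; witness: x=-2, y=-4


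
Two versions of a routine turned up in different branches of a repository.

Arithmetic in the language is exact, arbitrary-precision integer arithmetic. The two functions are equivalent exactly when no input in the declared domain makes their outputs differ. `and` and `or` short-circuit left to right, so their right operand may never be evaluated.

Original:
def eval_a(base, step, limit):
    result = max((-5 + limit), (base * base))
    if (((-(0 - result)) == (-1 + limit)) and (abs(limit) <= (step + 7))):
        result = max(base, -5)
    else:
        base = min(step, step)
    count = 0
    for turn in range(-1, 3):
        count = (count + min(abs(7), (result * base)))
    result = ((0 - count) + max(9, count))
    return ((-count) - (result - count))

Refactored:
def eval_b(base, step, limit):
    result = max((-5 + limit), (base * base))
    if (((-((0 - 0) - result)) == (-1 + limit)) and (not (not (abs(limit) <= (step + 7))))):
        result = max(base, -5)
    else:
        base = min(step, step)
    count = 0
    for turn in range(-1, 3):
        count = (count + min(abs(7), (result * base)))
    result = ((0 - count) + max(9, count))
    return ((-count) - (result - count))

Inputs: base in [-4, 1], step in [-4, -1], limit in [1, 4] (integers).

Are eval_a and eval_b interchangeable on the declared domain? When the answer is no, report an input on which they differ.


Behavior is preserved: although constant usage differs; and boolean connective usage differs; and arithmetic usage differs, the outputs never diverge.
Spot check at base=-4, step=-2, limit=4 — eval_a: result := 16 | (((-(0 - result)) == (-1 + limit)) and (abs(limit) <= (step + 7))): false | base := -2 | count := 0 | iter turn=-1: | count := -32 | iter turn=0: | count := -64 | iter turn=1: | count := -96 | iter turn=2: | count := -128 | result := 137 | result -137. eval_b: result := 16 | (((-((0 - 0) - result)) == (-1 + limit)) and (not (not (abs(limit) <= (step + 7))))): false | base := -2 | count := 0 | iter turn=-1: | count := -32 | iter turn=0: | count := -64 | iter turn=1: | count := -96 | iter turn=2: | count := -128 | result := 137 | result -137. Both give -137.
Every one of the 96 inputs gives matching results.
verdict: equivalent


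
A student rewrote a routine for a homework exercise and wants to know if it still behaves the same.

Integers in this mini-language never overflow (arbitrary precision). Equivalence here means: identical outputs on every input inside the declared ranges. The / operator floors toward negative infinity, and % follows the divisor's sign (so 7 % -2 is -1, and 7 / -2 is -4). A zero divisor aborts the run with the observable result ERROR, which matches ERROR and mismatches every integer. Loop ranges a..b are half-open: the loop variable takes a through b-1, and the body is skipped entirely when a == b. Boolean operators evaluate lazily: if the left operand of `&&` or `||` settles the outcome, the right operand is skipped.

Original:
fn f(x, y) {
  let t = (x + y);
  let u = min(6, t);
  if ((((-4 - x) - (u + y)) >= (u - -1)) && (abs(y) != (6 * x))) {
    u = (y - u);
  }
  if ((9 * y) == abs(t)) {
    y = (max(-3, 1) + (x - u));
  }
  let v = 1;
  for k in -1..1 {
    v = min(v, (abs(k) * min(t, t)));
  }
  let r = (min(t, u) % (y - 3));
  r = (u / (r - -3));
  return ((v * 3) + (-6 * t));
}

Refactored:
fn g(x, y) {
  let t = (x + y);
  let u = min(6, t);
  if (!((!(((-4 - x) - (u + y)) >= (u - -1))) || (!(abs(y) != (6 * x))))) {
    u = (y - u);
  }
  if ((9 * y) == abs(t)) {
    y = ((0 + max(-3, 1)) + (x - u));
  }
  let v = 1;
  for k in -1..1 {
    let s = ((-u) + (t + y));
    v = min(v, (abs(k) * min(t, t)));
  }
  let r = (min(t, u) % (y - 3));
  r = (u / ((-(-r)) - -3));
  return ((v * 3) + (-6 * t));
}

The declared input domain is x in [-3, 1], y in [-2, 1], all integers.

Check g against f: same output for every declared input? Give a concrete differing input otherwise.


Differences: constant usage differs; and local variable names differ; and boolean connective usage differs; and statement counts differ; and arithmetic usage differs — yet all 20 inputs agree.
verdict: equivalent


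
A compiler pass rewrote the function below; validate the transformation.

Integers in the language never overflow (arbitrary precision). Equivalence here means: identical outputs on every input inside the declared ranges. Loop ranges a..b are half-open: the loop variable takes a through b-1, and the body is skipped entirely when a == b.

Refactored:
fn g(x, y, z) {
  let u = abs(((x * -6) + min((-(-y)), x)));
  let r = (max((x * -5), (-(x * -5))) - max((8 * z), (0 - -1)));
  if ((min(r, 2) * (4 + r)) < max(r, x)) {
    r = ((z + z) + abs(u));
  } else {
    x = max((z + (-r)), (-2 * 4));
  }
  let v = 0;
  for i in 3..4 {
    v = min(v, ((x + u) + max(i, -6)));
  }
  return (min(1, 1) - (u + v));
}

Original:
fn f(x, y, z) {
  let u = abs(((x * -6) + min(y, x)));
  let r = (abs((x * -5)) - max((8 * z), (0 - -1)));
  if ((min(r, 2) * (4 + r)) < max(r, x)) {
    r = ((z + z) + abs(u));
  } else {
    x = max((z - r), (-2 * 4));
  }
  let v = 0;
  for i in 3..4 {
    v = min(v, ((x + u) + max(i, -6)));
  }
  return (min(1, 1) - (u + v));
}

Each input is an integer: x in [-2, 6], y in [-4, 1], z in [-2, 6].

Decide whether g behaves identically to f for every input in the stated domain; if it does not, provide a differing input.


Reading the diff, among the changes: min/max/abs usage differs; arithmetic usage differs; constant usage differs.
Tracing x=0, y=-1, z=6: f: u=1, then r=-48, then ((min(r, 2) * (4 + r)) < max(r, x)) is false, then x=54, then v=0, then (i=3), then v=0, then returns 0 | g: u=1, then r=-48, then ((min(r, 2) * (4 + r)) < max(r, x)) is false, then x=54, then v=0, then (i=3), then v=0, then returns 0 — matching result 0.
Across all 486 domain points the two functions coincide.
verdict: equivalent
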